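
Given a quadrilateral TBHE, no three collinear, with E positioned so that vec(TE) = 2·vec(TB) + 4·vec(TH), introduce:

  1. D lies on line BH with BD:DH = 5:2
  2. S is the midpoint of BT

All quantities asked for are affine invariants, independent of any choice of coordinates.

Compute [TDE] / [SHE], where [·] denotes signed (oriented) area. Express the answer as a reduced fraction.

[TDE]:[SHE] = 4/49

Set T = (0, 0), B = (1, 0), H = (0, 1), E = (2, 4); any affine frame gives the same invariant.
1. D lies on line BH with BD:DH = 5:2 ⇒ D = (2/7, 5/7)
2. S is the midpoint of BT ⇒ S = (1/2, 0)
2·[TDE] = -2/7, 2·[SHE] = -7/2
[TDE]:[SHE] = -2/7:-7/2 = 4/49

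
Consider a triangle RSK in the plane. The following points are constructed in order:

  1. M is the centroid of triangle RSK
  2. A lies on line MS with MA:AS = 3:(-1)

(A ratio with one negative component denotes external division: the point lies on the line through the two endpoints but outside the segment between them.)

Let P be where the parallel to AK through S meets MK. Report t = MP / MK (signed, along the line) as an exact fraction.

Work in coordinates with R = (0, 0), S = (1, 0), K = (0, 1).
1. M is the centroid of triangle RSK ⇒ M = (1/3, 1/3)
2. A lies on line MS with MA:AS = 3:(-1) ⇒ A = (4/3, -1/6)
through S parallel to AK: direction (-4/3, 7/6); meets MK at P = (1/9, 7/9)
P = M + t·(K−M) with t = 2/3

t = 2/3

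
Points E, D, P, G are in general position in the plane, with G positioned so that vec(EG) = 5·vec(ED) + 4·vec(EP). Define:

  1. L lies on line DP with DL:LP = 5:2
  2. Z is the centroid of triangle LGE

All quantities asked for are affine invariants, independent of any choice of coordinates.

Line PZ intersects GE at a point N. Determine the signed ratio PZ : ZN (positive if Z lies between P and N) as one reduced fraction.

PZ:ZN = 88/17

Choose coordinates E = (0, 0), D = (1, 0), P = (0, 1), G = (5, 4).
1. L lies on line DP with DL:LP = 5:2 ⇒ L = (2/7, 5/7)
2. Z is the centroid of triangle LGE ⇒ Z = (37/21, 11/7)
line PZ meets GE at N = (185/88, 37/22)
Z = P + t·(N−P) with t = 88/105, so PZ:ZN = 88/105:17/105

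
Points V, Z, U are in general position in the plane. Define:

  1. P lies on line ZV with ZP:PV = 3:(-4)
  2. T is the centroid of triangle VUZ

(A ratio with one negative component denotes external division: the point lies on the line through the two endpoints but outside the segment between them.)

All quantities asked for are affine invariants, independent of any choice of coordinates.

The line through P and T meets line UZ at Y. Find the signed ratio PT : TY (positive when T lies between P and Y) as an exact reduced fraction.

Assign V = (0, 0), Z = (1, 0), U = (0, 1) — the answer is frame-independent, so this choice is without loss of generality.
1. P lies on line ZV with ZP:PV = 3:(-4) ⇒ P = (4, 0)
2. T is the centroid of triangle VUZ ⇒ T = (1/3, 1/3)
line PT meets UZ at Y = (7/10, 3/10)
T = P + t·(Y−P) with t = 10/9, so PT:TY = 10/9:-1/9

PT:TY = -10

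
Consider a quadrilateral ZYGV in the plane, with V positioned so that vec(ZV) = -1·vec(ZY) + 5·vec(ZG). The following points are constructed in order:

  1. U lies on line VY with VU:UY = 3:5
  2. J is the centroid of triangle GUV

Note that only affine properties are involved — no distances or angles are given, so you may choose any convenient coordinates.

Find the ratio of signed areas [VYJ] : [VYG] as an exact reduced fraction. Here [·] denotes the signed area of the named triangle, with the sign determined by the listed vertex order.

Set Z = (0, 0), Y = (1, 0), G = (0, 1), V = (-1, 5); any affine frame gives the same invariant.
1. U lies on line VY with VU:UY = 3:5 ⇒ U = (-1/4, 25/8)
2. J is the centroid of triangle GUV ⇒ J = (-5/12, 73/24)
2·[VYJ] = -1, 2·[VYG] = -3
[VYJ]:[VYG] = -1:-3 = 1/3

[VYJ]:[VYG] = 1/3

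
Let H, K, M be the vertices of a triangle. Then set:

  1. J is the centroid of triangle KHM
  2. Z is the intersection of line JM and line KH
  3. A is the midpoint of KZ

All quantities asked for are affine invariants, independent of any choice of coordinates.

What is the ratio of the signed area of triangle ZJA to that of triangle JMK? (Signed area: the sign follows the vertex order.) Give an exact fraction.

[ZJA]:[JMK] = 1/4

Set H = (0, 0), K = (1, 0), M = (0, 1); any affine frame gives the same invariant.
1. J is the centroid of triangle KHM ⇒ J = (1/3, 1/3)
2. Z is the intersection of line JM and line KH ⇒ Z = (1/2, 0)
3. A is the midpoint of KZ ⇒ A = (3/4, 0)
2·[ZJA] = -1/12, 2·[JMK] = -1/3
[ZJA]:[JMK] = -1/12:-1/3 = 1/4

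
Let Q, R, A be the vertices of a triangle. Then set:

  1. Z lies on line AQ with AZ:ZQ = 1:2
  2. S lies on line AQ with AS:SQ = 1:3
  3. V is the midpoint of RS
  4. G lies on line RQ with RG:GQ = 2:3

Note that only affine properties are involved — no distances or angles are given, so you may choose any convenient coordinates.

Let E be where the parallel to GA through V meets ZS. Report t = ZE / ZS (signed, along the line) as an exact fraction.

t = 13/2

Choose coordinates Q = (0, 0), R = (1, 0), A = (0, 1).
1. Z lies on line AQ with AZ:ZQ = 1:2 ⇒ Z = (0, 2/3)
2. S lies on line AQ with AS:SQ = 1:3 ⇒ S = (0, 3/4)
3. V is the midpoint of RS ⇒ V = (1/2, 3/8)
4. G lies on line RQ with RG:GQ = 2:3 ⇒ G = (3/5, 0)
through V parallel to GA: direction (-3/5, 1); meets ZS at E = (0, 29/24)
E = Z + t·(S−Z) with t = 13/2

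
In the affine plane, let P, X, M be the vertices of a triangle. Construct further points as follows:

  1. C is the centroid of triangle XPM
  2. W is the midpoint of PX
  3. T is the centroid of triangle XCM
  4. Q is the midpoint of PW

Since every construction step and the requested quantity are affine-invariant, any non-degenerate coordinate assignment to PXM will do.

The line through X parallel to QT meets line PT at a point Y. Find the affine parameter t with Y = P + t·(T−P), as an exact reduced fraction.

t = 4

Work in coordinates with P = (0, 0), X = (1, 0), M = (0, 1).
1. C is the centroid of triangle XPM ⇒ C = (1/3, 1/3)
2. W is the midpoint of PX ⇒ W = (1/2, 0)
3. T is the centroid of triangle XCM ⇒ T = (4/9, 4/9)
4. Q is the midpoint of PW ⇒ Q = (1/4, 0)
through X parallel to QT: direction (7/36, 4/9); meets PT at Y = (16/9, 16/9)
Y = P + t·(T−P) with t = 4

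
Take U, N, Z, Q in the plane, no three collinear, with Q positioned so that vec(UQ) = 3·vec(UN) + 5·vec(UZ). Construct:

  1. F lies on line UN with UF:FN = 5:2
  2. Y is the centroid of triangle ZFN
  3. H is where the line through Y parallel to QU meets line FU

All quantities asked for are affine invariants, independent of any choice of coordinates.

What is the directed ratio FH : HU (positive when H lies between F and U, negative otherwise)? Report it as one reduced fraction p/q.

Assign U = (0, 0), N = (1, 0), Z = (0, 1), Q = (3, 5) — the answer is frame-independent, so this choice is without loss of generality.
1. F lies on line UN with UF:FN = 5:2 ⇒ F = (5/7, 0)
2. Y is the centroid of triangle ZFN ⇒ Y = (4/7, 1/3)
3. H is where the line through Y parallel to QU meets line FU ⇒ H = (13/35, 0)
H = F + t·(U−F) with t = 12/25, so FH:HU = t:(1−t) = 12/25:13/25

FH:HU = 12/13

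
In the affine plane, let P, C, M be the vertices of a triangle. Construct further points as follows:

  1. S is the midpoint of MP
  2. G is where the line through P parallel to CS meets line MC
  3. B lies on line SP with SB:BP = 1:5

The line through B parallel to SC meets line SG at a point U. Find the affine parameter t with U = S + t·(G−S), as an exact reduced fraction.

t = 1/6

Set P = (0, 0), C = (1, 0), M = (0, 1); any affine frame gives the same invariant.
1. S is the midpoint of MP ⇒ S = (0, 1/2)
2. G is where the line through P parallel to CS meets line MC ⇒ G = (2, -1)
3. B lies on line SP with SB:BP = 1:5 ⇒ B = (0, 5/12)
through B parallel to SC: direction (1, -1/2); meets SG at U = (1/3, 1/4)
U = S + t·(G−S) with t = 1/6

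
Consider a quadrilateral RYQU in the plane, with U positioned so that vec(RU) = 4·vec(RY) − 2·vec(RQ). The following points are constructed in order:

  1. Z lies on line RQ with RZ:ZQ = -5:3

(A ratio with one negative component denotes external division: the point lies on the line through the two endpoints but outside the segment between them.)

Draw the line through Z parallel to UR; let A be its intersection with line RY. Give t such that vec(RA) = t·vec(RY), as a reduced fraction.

Set R = (0, 0), Y = (1, 0), Q = (0, 1), U = (4, -2); any affine frame gives the same invariant.
1. Z lies on line RQ with RZ:ZQ = -5:3 ⇒ Z = (0, 5/2)
through Z parallel to UR: direction (-4, 2); meets RY at A = (5, 0)
A = R + t·(Y−R) with t = 5

t = 5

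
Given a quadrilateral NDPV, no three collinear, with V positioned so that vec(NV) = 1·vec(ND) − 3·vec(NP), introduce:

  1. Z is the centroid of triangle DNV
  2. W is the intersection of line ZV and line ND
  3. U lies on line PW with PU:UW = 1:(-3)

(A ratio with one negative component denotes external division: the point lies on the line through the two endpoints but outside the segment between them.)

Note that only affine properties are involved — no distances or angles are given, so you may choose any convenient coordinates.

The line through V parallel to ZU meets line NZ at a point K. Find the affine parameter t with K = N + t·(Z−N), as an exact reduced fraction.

Work in coordinates with N = (0, 0), D = (1, 0), P = (0, 1), V = (1, -3).
1. Z is the centroid of triangle DNV ⇒ Z = (2/3, -1)
2. W is the intersection of line ZV and line ND ⇒ W = (1/2, 0)
3. U lies on line PW with PU:UW = 1:(-3) ⇒ U = (-1/4, 3/2)
through V parallel to ZU: direction (-11/12, 5/2); meets NZ at K = (-2/9, 1/3)
K = N + t·(Z−N) with t = -1/3

t = -1/3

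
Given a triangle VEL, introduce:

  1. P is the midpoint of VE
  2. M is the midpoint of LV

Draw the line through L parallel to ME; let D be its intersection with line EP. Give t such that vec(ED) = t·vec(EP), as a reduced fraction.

t = -2

Work in coordinates with V = (0, 0), E = (1, 0), L = (0, 1).
1. P is the midpoint of VE ⇒ P = (1/2, 0)
2. M is the midpoint of LV ⇒ M = (0, 1/2)
through L parallel to ME: direction (1, -1/2); meets EP at D = (2, 0)
D = E + t·(P−E) with t = -2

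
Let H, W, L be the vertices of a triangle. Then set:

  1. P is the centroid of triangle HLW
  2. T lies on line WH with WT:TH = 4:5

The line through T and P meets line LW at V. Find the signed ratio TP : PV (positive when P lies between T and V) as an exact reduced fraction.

TP:PV = 1/3

Set H = (0, 0), W = (1, 0), L = (0, 1); any affine frame gives the same invariant.
1. P is the centroid of triangle HLW ⇒ P = (1/3, 1/3)
2. T lies on line WH with WT:TH = 4:5 ⇒ T = (5/9, 0)
line TP meets LW at V = (-1/3, 4/3)
P = T + t·(V−T) with t = 1/4, so TP:PV = 1/4:3/4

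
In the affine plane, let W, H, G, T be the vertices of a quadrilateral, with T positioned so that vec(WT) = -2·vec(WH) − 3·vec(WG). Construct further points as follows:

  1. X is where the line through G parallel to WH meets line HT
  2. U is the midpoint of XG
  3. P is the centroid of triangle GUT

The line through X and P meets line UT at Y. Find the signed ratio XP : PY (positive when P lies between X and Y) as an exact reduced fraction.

XP:PY = -4

Set W = (0, 0), H = (1, 0), G = (0, 1), T = (-2, -3); any affine frame gives the same invariant.
1. X is where the line through G parallel to WH meets line HT ⇒ X = (2, 1)
2. U is the midpoint of XG ⇒ U = (1, 1)
3. P is the centroid of triangle GUT ⇒ P = (-1/3, -1/3)
line XP meets UT at Y = (1/4, 0)
P = X + t·(Y−X) with t = 4/3, so XP:PY = 4/3:-1/3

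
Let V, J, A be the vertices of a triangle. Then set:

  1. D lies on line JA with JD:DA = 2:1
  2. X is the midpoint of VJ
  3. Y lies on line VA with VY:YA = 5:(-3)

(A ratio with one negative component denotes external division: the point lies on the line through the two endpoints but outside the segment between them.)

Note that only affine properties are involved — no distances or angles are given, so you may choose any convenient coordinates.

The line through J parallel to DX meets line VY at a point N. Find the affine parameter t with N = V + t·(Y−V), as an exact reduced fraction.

t = 8/5

Work in coordinates with V = (0, 0), J = (1, 0), A = (0, 1).
1. D lies on line JA with JD:DA = 2:1 ⇒ D = (1/3, 2/3)
2. X is the midpoint of VJ ⇒ X = (1/2, 0)
3. Y lies on line VA with VY:YA = 5:(-3) ⇒ Y = (0, 5/2)
through J parallel to DX: direction (1/6, -2/3); meets VY at N = (0, 4)
N = V + t·(Y−V) with t = 8/5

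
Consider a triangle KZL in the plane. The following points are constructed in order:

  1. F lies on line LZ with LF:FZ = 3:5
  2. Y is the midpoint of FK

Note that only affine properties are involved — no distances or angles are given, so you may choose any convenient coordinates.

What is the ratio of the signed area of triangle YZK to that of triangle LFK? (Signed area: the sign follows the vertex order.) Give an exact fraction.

Choose coordinates K = (0, 0), Z = (1, 0), L = (0, 1).
1. F lies on line LZ with LF:FZ = 3:5 ⇒ F = (3/8, 5/8)
2. Y is the midpoint of FK ⇒ Y = (3/16, 5/16)
2·[YZK] = -5/16, 2·[LFK] = -3/8
[YZK]:[LFK] = -5/16:-3/8 = 5/6

[YZK]:[LFK] = 5/6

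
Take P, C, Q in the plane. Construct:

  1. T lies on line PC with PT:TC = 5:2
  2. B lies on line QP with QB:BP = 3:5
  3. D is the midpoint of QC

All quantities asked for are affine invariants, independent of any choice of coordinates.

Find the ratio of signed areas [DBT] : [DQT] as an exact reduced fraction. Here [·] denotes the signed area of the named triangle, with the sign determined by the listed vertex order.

Choose coordinates P = (0, 0), C = (1, 0), Q = (0, 1).
1. T lies on line PC with PT:TC = 5:2 ⇒ T = (5/7, 0)
2. B lies on line QP with QB:BP = 3:5 ⇒ B = (0, 5/8)
3. D is the midpoint of QC ⇒ D = (1/2, 1/2)
2·[DBT] = 25/112, 2·[DQT] = 1/7
[DBT]:[DQT] = 25/112:1/7 = 25/16

[DBT]:[DQT] = 25/16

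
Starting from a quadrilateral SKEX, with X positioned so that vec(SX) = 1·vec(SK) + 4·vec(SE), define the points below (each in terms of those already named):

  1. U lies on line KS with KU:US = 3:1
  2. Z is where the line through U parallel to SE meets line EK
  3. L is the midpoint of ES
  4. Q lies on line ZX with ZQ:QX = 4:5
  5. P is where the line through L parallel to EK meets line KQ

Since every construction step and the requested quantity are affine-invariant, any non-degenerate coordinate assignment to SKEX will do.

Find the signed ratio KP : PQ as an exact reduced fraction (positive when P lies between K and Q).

KP:PQ = -9/41

Assign S = (0, 0), K = (1, 0), E = (0, 1), X = (1, 4) — the answer is frame-independent, so this choice is without loss of generality.
1. U lies on line KS with KU:US = 3:1 ⇒ U = (1/4, 0)
2. Z is where the line through U parallel to SE meets line EK ⇒ Z = (1/4, 3/4)
3. L is the midpoint of ES ⇒ L = (0, 1/2)
4. Q lies on line ZX with ZQ:QX = 4:5 ⇒ Q = (7/12, 79/36)
5. P is where the line through L parallel to EK meets line KQ ⇒ P = (143/128, -79/128)
P = K + t·(Q−K) with t = -9/32, so KP:PQ = t:(1−t) = -9/32:41/32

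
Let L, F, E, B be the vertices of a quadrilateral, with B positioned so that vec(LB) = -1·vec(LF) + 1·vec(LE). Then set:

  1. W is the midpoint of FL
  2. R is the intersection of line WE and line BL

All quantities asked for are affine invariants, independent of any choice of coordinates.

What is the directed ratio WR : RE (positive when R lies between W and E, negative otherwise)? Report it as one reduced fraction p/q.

Work in coordinates with L = (0, 0), F = (1, 0), E = (0, 1), B = (-1, 1).
1. W is the midpoint of FL ⇒ W = (1/2, 0)
2. R is the intersection of line WE and line BL ⇒ R = (1, -1)
R = W + t·(E−W) with t = -1, so WR:RE = t:(1−t) = -1:2

WR:RE = -1/2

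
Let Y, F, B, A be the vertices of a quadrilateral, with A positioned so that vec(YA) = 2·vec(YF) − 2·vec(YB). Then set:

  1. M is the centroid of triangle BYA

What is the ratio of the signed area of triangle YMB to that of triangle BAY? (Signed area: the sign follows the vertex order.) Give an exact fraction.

[YMB]:[BAY] = -1/3

Choose coordinates Y = (0, 0), F = (1, 0), B = (0, 1), A = (2, -2).
1. M is the centroid of triangle BYA ⇒ M = (2/3, -1/3)
2·[YMB] = 2/3, 2·[BAY] = -2
[YMB]:[BAY] = 2/3:-2 = -1/3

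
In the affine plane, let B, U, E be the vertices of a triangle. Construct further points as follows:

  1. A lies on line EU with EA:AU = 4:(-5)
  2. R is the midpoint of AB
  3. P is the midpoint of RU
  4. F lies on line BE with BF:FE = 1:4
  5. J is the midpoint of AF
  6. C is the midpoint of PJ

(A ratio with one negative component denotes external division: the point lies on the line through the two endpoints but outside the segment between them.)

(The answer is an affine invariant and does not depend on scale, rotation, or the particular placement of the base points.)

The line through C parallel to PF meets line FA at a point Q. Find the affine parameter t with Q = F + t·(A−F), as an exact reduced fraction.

t = 1/4

Assign B = (0, 0), U = (1, 0), E = (0, 1) — the answer is frame-independent, so this choice is without loss of generality.
1. A lies on line EU with EA:AU = 4:(-5) ⇒ A = (-4, 5)
2. R is the midpoint of AB ⇒ R = (-2, 5/2)
3. P is the midpoint of RU ⇒ P = (-1/2, 5/4)
4. F lies on line BE with BF:FE = 1:4 ⇒ F = (0, 1/5)
5. J is the midpoint of AF ⇒ J = (-2, 13/5)
6. C is the midpoint of PJ ⇒ C = (-5/4, 77/40)
through C parallel to PF: direction (1/2, -21/20); meets FA at Q = (-1, 7/5)
Q = F + t·(A−F) with t = 1/4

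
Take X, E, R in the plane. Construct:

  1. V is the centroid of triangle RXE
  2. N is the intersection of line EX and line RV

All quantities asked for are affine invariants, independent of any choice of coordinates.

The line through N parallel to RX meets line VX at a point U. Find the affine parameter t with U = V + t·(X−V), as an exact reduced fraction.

t = -1/2

Set X = (0, 0), E = (1, 0), R = (0, 1); any affine frame gives the same invariant.
1. V is the centroid of triangle RXE ⇒ V = (1/3, 1/3)
2. N is the intersection of line EX and line RV ⇒ N = (1/2, 0)
through N parallel to RX: direction (0, -1); meets VX at U = (1/2, 1/2)
U = V + t·(X−V) with t = -1/2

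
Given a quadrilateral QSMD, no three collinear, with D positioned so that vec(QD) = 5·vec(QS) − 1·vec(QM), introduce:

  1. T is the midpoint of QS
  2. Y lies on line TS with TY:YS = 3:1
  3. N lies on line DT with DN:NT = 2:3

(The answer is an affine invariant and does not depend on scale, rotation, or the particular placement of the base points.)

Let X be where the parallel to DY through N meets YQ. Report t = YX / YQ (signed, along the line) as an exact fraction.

Assign Q = (0, 0), S = (1, 0), M = (0, 1), D = (5, -1) — the answer is frame-independent, so this choice is without loss of generality.
1. T is the midpoint of QS ⇒ T = (1/2, 0)
2. Y lies on line TS with TY:YS = 3:1 ⇒ Y = (7/8, 0)
3. N lies on line DT with DN:NT = 2:3 ⇒ N = (16/5, -3/5)
through N parallel to DY: direction (-33/8, 1); meets YQ at X = (29/40, 0)
X = Y + t·(Q−Y) with t = 6/35

t = 6/35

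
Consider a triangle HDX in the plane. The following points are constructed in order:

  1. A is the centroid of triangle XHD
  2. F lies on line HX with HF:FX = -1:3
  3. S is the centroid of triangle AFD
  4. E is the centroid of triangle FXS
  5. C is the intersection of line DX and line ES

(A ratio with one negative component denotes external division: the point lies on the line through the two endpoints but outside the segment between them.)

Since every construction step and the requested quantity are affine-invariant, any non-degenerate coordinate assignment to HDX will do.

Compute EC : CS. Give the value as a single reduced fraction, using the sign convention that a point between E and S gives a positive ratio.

Work in coordinates with H = (0, 0), D = (1, 0), X = (0, 1).
1. A is the centroid of triangle XHD ⇒ A = (1/3, 1/3)
2. F lies on line HX with HF:FX = -1:3 ⇒ F = (0, -1/2)
3. S is the centroid of triangle AFD ⇒ S = (4/9, -1/18)
4. E is the centroid of triangle FXS ⇒ E = (4/27, 4/27)
5. C is the intersection of line DX and line ES ⇒ C = (12/5, -7/5)
C = E + t·(S−E) with t = 38/5, so EC:CS = t:(1−t) = 38/5:-33/5

EC:CS = -38/33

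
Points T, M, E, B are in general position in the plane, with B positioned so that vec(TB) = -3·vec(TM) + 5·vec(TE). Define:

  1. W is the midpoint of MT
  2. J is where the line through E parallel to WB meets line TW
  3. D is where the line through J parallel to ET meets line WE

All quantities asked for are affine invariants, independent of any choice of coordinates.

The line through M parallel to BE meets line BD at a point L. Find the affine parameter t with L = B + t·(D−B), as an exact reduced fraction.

Choose coordinates T = (0, 0), M = (1, 0), E = (0, 1), B = (-3, 5).
1. W is the midpoint of MT ⇒ W = (1/2, 0)
2. J is where the line through E parallel to WB meets line TW ⇒ J = (7/10, 0)
3. D is where the line through J parallel to ET meets line WE ⇒ D = (7/10, -2/5)
through M parallel to BE: direction (3, -4); meets BD at L = (-79/14, 62/7)
L = B + t·(D−B) with t = -5/7

t = -5/7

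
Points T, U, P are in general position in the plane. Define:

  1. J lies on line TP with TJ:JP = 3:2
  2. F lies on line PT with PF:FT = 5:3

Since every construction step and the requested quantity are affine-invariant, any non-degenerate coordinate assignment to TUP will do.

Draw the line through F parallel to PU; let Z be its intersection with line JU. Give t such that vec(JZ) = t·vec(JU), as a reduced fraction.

Set T = (0, 0), U = (1, 0), P = (0, 1); any affine frame gives the same invariant.
1. J lies on line TP with TJ:JP = 3:2 ⇒ J = (0, 3/5)
2. F lies on line PT with PF:FT = 5:3 ⇒ F = (0, 3/8)
through F parallel to PU: direction (1, -1); meets JU at Z = (-9/16, 15/16)
Z = J + t·(U−J) with t = -9/16

t = -9/16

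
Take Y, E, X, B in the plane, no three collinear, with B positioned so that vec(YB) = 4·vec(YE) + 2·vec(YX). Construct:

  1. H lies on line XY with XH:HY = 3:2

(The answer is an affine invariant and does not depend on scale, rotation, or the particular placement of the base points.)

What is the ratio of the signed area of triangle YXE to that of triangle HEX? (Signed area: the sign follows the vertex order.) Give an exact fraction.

Set Y = (0, 0), E = (1, 0), X = (0, 1), B = (4, 2); any affine frame gives the same invariant.
1. H lies on line XY with XH:HY = 3:2 ⇒ H = (0, 2/5)
2·[YXE] = -1, 2·[HEX] = 3/5
[YXE]:[HEX] = -1:3/5 = -5/3

[YXE]:[HEX] = -5/3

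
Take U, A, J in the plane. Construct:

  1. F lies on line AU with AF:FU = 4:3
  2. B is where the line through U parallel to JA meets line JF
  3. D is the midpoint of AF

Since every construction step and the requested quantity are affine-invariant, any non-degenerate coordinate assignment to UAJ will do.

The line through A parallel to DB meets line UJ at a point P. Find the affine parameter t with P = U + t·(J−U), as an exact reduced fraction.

t = 21

Assign U = (0, 0), A = (1, 0), J = (0, 1) — the answer is frame-independent, so this choice is without loss of generality.
1. F lies on line AU with AF:FU = 4:3 ⇒ F = (3/7, 0)
2. B is where the line through U parallel to JA meets line JF ⇒ B = (3/4, -3/4)
3. D is the midpoint of AF ⇒ D = (5/7, 0)
through A parallel to DB: direction (1/28, -3/4); meets UJ at P = (0, 21)
P = U + t·(J−U) with t = 21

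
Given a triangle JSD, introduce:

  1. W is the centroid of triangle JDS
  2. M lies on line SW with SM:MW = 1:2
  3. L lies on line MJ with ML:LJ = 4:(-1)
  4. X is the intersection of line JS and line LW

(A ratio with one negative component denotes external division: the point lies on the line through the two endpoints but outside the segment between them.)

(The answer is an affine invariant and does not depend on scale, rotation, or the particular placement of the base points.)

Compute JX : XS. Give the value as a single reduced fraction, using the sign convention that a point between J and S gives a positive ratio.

JX:XS = -1/6

Work in coordinates with J = (0, 0), S = (1, 0), D = (0, 1).
1. W is the centroid of triangle JDS ⇒ W = (1/3, 1/3)
2. M lies on line SW with SM:MW = 1:2 ⇒ M = (7/9, 1/9)
3. L lies on line MJ with ML:LJ = 4:(-1) ⇒ L = (-7/27, -1/27)
4. X is the intersection of line JS and line LW ⇒ X = (-1/5, 0)
X = J + t·(S−J) with t = -1/5, so JX:XS = t:(1−t) = -1/5:6/5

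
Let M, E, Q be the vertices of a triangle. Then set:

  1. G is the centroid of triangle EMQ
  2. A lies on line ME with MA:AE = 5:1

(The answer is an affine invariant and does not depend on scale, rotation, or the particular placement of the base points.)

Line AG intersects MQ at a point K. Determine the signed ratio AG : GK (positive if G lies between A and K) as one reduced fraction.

Assign M = (0, 0), E = (1, 0), Q = (0, 1) — the answer is frame-independent, so this choice is without loss of generality.
1. G is the centroid of triangle EMQ ⇒ G = (1/3, 1/3)
2. A lies on line ME with MA:AE = 5:1 ⇒ A = (5/6, 0)
line AG meets MQ at K = (0, 5/9)
G = A + t·(K−A) with t = 3/5, so AG:GK = 3/5:2/5

AG:GK = 3/2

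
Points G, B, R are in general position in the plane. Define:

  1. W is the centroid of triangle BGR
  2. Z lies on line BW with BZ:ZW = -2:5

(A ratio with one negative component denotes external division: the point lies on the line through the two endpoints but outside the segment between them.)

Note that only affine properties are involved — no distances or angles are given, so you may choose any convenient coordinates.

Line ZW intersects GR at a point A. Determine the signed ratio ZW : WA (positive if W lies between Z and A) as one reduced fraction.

Set G = (0, 0), B = (1, 0), R = (0, 1); any affine frame gives the same invariant.
1. W is the centroid of triangle BGR ⇒ W = (1/3, 1/3)
2. Z lies on line BW with BZ:ZW = -2:5 ⇒ Z = (13/9, -2/9)
line ZW meets GR at A = (0, 1/2)
W = Z + t·(A−Z) with t = 10/13, so ZW:WA = 10/13:3/13

ZW:WA = 10/3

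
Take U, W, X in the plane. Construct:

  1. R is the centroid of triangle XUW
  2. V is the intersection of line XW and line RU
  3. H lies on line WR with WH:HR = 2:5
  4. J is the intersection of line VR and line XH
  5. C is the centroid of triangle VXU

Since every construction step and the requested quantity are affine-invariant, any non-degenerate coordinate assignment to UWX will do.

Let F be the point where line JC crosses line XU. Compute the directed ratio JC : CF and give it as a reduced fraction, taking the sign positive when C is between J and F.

JC:CF = 11/6

Choose coordinates U = (0, 0), W = (1, 0), X = (0, 1).
1. R is the centroid of triangle XUW ⇒ R = (1/3, 1/3)
2. V is the intersection of line XW and line RU ⇒ V = (1/2, 1/2)
3. H lies on line WR with WH:HR = 2:5 ⇒ H = (17/21, 2/21)
4. J is the intersection of line VR and line XH ⇒ J = (17/36, 17/36)
5. C is the centroid of triangle VXU ⇒ C = (1/6, 1/2)
line JC meets XU at F = (0, 17/33)
C = J + t·(F−J) with t = 11/17, so JC:CF = 11/17:6/17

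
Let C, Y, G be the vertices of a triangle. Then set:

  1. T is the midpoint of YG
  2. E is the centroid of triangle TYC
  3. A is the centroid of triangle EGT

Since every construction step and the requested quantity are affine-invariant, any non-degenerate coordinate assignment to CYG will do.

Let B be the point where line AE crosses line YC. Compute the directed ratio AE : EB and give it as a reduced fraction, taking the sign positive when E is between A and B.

Assign C = (0, 0), Y = (1, 0), G = (0, 1) — the answer is frame-independent, so this choice is without loss of generality.
1. T is the midpoint of YG ⇒ T = (1/2, 1/2)
2. E is the centroid of triangle TYC ⇒ E = (1/2, 1/6)
3. A is the centroid of triangle EGT ⇒ A = (1/3, 5/9)
line AE meets YC at B = (4/7, 0)
E = A + t·(B−A) with t = 7/10, so AE:EB = 7/10:3/10

AE:EB = 7/3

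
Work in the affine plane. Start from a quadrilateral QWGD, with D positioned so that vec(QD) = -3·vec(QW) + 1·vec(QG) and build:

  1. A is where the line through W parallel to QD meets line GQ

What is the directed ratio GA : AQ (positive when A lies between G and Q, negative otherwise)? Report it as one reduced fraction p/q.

GA:AQ = 2

Choose coordinates Q = (0, 0), W = (1, 0), G = (0, 1), D = (-3, 1).
1. A is where the line through W parallel to QD meets line GQ ⇒ A = (0, 1/3)
A = G + t·(Q−G) with t = 2/3, so GA:AQ = t:(1−t) = 2/3:1/3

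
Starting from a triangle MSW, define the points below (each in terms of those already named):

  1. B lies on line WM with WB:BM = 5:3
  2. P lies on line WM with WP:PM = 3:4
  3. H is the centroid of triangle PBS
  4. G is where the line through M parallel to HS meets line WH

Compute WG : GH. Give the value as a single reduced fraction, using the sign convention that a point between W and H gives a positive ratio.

Assign M = (0, 0), S = (1, 0), W = (0, 1) — the answer is frame-independent, so this choice is without loss of generality.
1. B lies on line WM with WB:BM = 5:3 ⇒ B = (0, 3/8)
2. P lies on line WM with WP:PM = 3:4 ⇒ P = (0, 4/7)
3. H is the centroid of triangle PBS ⇒ H = (1/3, 53/168)
4. G is where the line through M parallel to HS meets line WH ⇒ G = (112/177, -53/177)
G = W + t·(H−W) with t = 112/59, so WG:GH = t:(1−t) = 112/59:-53/59

WG:GH = -112/53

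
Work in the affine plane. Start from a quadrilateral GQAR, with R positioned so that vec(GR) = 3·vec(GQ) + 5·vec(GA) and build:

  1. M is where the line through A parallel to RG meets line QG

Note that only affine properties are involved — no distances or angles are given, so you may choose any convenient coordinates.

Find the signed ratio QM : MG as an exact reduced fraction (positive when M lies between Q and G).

Set G = (0, 0), Q = (1, 0), A = (0, 1), R = (3, 5); any affine frame gives the same invariant.
1. M is where the line through A parallel to RG meets line QG ⇒ M = (-3/5, 0)
M = Q + t·(G−Q) with t = 8/5, so QM:MG = t:(1−t) = 8/5:-3/5

QM:MG = -8/3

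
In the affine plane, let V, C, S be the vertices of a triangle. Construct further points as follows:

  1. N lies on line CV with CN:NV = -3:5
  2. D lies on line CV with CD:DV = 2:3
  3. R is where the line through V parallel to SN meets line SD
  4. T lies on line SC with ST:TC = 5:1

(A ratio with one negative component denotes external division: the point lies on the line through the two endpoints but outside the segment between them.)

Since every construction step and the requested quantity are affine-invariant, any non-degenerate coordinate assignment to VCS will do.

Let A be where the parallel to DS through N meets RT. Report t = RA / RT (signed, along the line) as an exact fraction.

t = 57/10

Choose coordinates V = (0, 0), C = (1, 0), S = (0, 1).
1. N lies on line CV with CN:NV = -3:5 ⇒ N = (5/2, 0)
2. D lies on line CV with CD:DV = 2:3 ⇒ D = (3/5, 0)
3. R is where the line through V parallel to SN meets line SD ⇒ R = (15/19, -6/19)
4. T lies on line SC with ST:TC = 5:1 ⇒ T = (5/6, 1/6)
through N parallel to DS: direction (-3/5, 1); meets RT at A = (79/76, 185/76)
A = R + t·(T−R) with t = 57/10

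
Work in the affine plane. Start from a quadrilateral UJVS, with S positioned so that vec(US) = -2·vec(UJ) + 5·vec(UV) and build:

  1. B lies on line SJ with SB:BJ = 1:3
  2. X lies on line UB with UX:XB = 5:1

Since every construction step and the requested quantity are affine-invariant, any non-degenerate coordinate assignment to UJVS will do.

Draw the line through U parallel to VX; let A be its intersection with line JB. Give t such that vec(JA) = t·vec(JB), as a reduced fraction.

Choose coordinates U = (0, 0), J = (1, 0), V = (0, 1), S = (-2, 5).
1. B lies on line SJ with SB:BJ = 1:3 ⇒ B = (-5/4, 15/4)
2. X lies on line UB with UX:XB = 5:1 ⇒ X = (-25/24, 25/8)
through U parallel to VX: direction (-25/24, 17/8); meets JB at A = (-125/28, 255/28)
A = J + t·(B−J) with t = 17/7

t = 17/7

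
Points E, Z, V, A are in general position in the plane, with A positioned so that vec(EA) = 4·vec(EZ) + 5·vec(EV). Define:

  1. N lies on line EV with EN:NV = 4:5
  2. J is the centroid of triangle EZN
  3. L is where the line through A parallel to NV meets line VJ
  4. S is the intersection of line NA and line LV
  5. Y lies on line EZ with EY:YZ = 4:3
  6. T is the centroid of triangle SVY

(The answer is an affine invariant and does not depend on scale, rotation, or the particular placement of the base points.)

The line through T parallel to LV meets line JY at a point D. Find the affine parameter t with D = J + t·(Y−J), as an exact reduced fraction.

Set E = (0, 0), Z = (1, 0), V = (0, 1), A = (4, 5); any affine frame gives the same invariant.
1. N lies on line EV with EN:NV = 4:5 ⇒ N = (0, 4/9)
2. J is the centroid of triangle EZN ⇒ J = (1/3, 4/27)
3. L is where the line through A parallel to NV meets line VJ ⇒ L = (4, -83/9)
4. S is the intersection of line NA and line LV ⇒ S = (20/133, 737/1197)
5. Y lies on line EZ with EY:YZ = 4:3 ⇒ Y = (4/7, 0)
6. T is the centroid of triangle SVY ⇒ T = (32/133, 1934/3591)
through T parallel to LV: direction (-4, 92/9); meets JY at D = (26/63, 8/81)
D = J + t·(Y−J) with t = 1/3

t = 1/3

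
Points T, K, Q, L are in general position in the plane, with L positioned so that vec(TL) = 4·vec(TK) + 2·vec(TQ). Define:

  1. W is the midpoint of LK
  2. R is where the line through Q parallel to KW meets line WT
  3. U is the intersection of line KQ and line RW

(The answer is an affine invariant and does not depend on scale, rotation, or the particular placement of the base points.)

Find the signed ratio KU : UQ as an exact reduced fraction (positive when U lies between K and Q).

Work in coordinates with T = (0, 0), K = (1, 0), Q = (0, 1), L = (4, 2).
1. W is the midpoint of LK ⇒ W = (5/2, 1)
2. R is where the line through Q parallel to KW meets line WT ⇒ R = (-15/4, -3/2)
3. U is the intersection of line KQ and line RW ⇒ U = (5/7, 2/7)
U = K + t·(Q−K) with t = 2/7, so KU:UQ = t:(1−t) = 2/7:5/7

KU:UQ = 2/5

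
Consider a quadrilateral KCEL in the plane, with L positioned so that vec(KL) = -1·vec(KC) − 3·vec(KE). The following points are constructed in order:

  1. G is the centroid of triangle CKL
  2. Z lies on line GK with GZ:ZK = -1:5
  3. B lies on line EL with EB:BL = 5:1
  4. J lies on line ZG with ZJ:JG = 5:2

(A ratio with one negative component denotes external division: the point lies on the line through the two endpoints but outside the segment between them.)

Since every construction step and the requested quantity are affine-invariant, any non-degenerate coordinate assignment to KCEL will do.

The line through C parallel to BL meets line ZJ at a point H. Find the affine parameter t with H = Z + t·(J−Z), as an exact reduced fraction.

t = -77/5

Set K = (0, 0), C = (1, 0), E = (0, 1), L = (-1, -3); any affine frame gives the same invariant.
1. G is the centroid of triangle CKL ⇒ G = (0, -1)
2. Z lies on line GK with GZ:ZK = -1:5 ⇒ Z = (0, -5/4)
3. B lies on line EL with EB:BL = 5:1 ⇒ B = (-5/6, -7/3)
4. J lies on line ZG with ZJ:JG = 5:2 ⇒ J = (0, -15/14)
through C parallel to BL: direction (-1/6, -2/3); meets ZJ at H = (0, -4)
H = Z + t·(J−Z) with t = -77/5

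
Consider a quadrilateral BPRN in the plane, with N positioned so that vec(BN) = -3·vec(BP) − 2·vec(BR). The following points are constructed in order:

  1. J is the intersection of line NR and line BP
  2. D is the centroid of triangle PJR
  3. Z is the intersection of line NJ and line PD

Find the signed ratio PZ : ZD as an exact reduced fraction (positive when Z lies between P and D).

PZ:ZD = -3

Set B = (0, 0), P = (1, 0), R = (0, 1), N = (-3, -2); any affine frame gives the same invariant.
1. J is the intersection of line NR and line BP ⇒ J = (-1, 0)
2. D is the centroid of triangle PJR ⇒ D = (0, 1/3)
3. Z is the intersection of line NJ and line PD ⇒ Z = (-1/2, 1/2)
Z = P + t·(D−P) with t = 3/2, so PZ:ZD = t:(1−t) = 3/2:-1/2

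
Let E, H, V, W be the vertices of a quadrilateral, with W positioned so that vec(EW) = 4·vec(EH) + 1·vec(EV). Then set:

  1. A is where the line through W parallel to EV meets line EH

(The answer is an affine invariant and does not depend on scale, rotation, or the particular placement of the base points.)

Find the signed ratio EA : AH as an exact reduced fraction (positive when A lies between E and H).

Choose coordinates E = (0, 0), H = (1, 0), V = (0, 1), W = (4, 1).
1. A is where the line through W parallel to EV meets line EH ⇒ A = (4, 0)
A = E + t·(H−E) with t = 4, so EA:AH = t:(1−t) = 4:-3

EA:AH = -4/3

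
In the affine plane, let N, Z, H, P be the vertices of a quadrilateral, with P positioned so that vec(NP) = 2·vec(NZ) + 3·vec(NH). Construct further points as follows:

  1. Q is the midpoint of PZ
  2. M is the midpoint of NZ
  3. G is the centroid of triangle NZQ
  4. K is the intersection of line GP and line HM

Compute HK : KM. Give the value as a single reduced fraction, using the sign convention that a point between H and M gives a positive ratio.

Choose coordinates N = (0, 0), Z = (1, 0), H = (0, 1), P = (2, 3).
1. Q is the midpoint of PZ ⇒ Q = (3/2, 3/2)
2. M is the midpoint of NZ ⇒ M = (1/2, 0)
3. G is the centroid of triangle NZQ ⇒ G = (5/6, 1/2)
4. K is the intersection of line GP and line HM ⇒ K = (16/29, -3/29)
K = H + t·(M−H) with t = 32/29, so HK:KM = t:(1−t) = 32/29:-3/29

HK:KM = -32/3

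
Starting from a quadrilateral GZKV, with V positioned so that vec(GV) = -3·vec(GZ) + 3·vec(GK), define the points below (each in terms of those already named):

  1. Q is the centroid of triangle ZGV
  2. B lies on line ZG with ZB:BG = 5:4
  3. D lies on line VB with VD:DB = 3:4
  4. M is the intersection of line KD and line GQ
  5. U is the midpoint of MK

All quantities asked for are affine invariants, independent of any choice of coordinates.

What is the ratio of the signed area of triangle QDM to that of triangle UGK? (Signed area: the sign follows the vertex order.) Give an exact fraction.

[QDM]:[UGK] = -5/14

Set G = (0, 0), Z = (1, 0), K = (0, 1), V = (-3, 3); any affine frame gives the same invariant.
1. Q is the centroid of triangle ZGV ⇒ Q = (-2/3, 1)
2. B lies on line ZG with ZB:BG = 5:4 ⇒ B = (4/9, 0)
3. D lies on line VB with VD:DB = 3:4 ⇒ D = (-32/21, 12/7)
4. M is the intersection of line KD and line GQ ⇒ M = (-32/33, 16/11)
5. U is the midpoint of MK ⇒ U = (-16/33, 27/22)
2·[QDM] = -40/231, 2·[UGK] = 16/33
[QDM]:[UGK] = -40/231:16/33 = -5/14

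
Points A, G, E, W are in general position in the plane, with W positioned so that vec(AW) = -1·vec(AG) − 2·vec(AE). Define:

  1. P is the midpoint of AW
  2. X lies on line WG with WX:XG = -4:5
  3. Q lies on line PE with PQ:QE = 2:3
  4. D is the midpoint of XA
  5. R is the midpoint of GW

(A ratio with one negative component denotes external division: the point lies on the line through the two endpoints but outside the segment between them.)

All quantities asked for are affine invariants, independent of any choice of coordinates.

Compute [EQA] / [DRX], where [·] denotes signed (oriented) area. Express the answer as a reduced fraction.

Choose coordinates A = (0, 0), G = (1, 0), E = (0, 1), W = (-1, -2).
1. P is the midpoint of AW ⇒ P = (-1/2, -1)
2. X lies on line WG with WX:XG = -4:5 ⇒ X = (-9, -10)
3. Q lies on line PE with PQ:QE = 2:3 ⇒ Q = (-3/10, -1/5)
4. D is the midpoint of XA ⇒ D = (-9/2, -5)
5. R is the midpoint of GW ⇒ R = (0, -1)
2·[EQA] = 3/10, 2·[DRX] = -9/2
[EQA]:[DRX] = 3/10:-9/2 = -1/15

[EQA]:[DRX] = -1/15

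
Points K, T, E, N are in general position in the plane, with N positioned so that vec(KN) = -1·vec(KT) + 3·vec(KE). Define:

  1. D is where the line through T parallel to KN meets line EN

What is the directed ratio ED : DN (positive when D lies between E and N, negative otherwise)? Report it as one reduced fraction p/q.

ED:DN = -2/3

Set K = (0, 0), T = (1, 0), E = (0, 1), N = (-1, 3); any affine frame gives the same invariant.
1. D is where the line through T parallel to KN meets line EN ⇒ D = (2, -3)
D = E + t·(N−E) with t = -2, so ED:DN = t:(1−t) = -2:3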